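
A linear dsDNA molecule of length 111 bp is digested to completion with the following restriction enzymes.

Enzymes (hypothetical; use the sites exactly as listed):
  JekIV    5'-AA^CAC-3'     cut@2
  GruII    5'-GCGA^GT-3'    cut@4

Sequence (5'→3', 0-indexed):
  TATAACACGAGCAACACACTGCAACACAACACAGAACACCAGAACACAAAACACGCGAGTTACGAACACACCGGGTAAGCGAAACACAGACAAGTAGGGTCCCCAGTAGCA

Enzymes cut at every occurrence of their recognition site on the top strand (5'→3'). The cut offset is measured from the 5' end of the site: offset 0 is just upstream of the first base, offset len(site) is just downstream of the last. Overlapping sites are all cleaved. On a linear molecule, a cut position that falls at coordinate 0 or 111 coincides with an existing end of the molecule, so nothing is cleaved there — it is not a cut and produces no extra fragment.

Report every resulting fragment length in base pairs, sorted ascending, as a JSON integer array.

Per-enzyme occurrences:
  JekIV (AACAC, off=2): starts [3, 12, 22, 27, 34, 42, 49, 64, 82] → cuts [5, 14, 24, 29, 36, 44, 51, 66, 84]
  GruII (GCGAGT, off=4): starts [54] → cuts [58]

All cut coordinates (distinct, sorted): [5, 14, 24, 29, 36, 44, 51, 58, 66, 84]

Fragment lengths:
  [0,5): 5 bp
  [5,14): 9 bp
  [14,24): 10 bp
  [24,29): 5 bp
  [29,36): 7 bp
  [36,44): 8 bp
  [44,51): 7 bp
  [51,58): 7 bp
  [58,66): 8 bp
  [66,84): 18 bp
  [84,111): 27 bp

[5,5,7,7,7,8,8,9,10,18,27]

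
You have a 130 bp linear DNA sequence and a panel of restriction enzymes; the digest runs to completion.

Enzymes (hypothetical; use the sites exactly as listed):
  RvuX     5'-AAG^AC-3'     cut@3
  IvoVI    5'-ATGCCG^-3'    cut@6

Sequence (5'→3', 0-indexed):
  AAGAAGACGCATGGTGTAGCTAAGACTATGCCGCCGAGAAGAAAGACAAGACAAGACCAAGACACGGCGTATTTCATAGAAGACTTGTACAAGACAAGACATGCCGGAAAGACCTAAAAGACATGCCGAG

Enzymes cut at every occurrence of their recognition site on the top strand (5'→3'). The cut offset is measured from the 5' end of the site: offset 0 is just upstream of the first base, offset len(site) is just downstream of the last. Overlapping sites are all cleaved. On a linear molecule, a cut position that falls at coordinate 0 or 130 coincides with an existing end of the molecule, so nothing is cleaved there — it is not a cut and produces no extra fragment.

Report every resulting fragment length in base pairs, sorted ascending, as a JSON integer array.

[2,5,5,5,5,6,6,8,8,9,9,11,12,18,21]

Scan for sites:
  RvuX (AAGAC, off=3): starts [3, 21, 42, 47, 52, 58, 79, 90, 95, 108, 117] → cuts [6, 24, 45, 50, 55, 61, 82, 93, 98, 111, 120]
  IvoVI (ATGCCG, off=6): starts [27, 100, 122] → cuts [33, 106, 128]

All cut coordinates (distinct, sorted): [6, 24, 33, 45, 50, 55, 61, 82, 93, 98, 106, 111, 120, 128]

Fragments:
  [0,6): 6 bp
  [6,24): 18 bp
  [24,33): 9 bp
  [33,45): 12 bp
  [45,50): 5 bp
  [50,55): 5 bp
  [55,61): 6 bp
  [61,82): 21 bp
  [82,93): 11 bp
  [93,98): 5 bp
  [98,106): 8 bp
  [106,111): 5 bp
  [111,120): 9 bp
  [120,128): 8 bp
  [128,130): 2 bp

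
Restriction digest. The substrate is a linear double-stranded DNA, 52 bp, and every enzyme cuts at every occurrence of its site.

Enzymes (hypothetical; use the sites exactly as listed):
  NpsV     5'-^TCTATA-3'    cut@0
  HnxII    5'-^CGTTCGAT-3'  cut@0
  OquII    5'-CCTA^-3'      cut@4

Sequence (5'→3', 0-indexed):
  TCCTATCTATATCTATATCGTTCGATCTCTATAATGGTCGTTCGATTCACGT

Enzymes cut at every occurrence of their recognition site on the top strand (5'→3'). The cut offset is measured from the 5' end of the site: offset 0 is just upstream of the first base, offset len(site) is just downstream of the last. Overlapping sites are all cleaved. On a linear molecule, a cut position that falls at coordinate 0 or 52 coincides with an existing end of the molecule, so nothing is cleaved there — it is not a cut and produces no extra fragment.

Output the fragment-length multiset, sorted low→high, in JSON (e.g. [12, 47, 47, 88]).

[5,6,7,9,11,14]

Per-enzyme occurrences:
  NpsV (TCTATA, off=0): starts [5, 11, 27] → cuts [5, 11, 27]
  HnxII (CGTTCGAT, off=0): starts [18, 38] → cuts [18, 38]
  OquII (CCTA, off=4): starts [1] → cuts [5]

All cut coordinates (distinct, sorted): [5, 11, 18, 27, 38]

Fragments:
  [0,5): 5 bp
  [5,11): 6 bp
  [11,18): 7 bp
  [18,27): 9 bp
  [27,38): 11 bp
  [38,52): 14 bp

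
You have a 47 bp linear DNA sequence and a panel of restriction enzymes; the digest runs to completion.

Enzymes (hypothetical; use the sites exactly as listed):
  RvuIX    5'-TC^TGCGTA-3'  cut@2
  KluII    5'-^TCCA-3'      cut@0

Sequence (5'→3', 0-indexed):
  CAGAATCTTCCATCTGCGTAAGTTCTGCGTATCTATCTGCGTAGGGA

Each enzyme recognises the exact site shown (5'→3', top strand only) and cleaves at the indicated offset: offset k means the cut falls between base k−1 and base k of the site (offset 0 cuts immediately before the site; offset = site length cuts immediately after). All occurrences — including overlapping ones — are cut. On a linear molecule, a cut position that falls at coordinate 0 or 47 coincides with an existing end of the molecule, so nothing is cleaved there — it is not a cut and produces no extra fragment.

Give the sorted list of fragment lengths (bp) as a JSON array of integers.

Scan for sites:
  RvuIX TCTGCGTA/2: at [12, 23, 35] ⇒ [14, 25, 37]
  KluII TCCA/0: at [8] ⇒ [8]

Pooled cuts: [8, 14, 25, 37]

Fragments:
  [0,8): 8 bp
  [8,14): 6 bp
  [14,25): 11 bp
  [25,37): 12 bp
  [37,47): 10 bp

[6,8,10,11,12]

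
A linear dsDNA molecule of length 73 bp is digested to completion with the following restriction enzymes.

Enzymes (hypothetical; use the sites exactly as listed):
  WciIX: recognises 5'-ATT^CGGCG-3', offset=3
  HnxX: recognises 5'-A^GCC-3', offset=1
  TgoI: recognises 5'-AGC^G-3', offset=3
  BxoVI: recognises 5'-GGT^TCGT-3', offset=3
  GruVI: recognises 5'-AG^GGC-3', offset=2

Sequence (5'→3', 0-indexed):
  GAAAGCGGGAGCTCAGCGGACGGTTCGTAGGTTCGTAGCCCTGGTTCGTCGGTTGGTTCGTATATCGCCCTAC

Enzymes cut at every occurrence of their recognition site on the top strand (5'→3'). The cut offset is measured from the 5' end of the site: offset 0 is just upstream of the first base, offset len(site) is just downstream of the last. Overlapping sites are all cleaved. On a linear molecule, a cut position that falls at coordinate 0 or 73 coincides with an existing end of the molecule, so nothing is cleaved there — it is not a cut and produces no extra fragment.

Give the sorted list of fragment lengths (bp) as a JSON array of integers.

Scan for sites:
  WciIX (ATTCGGCG, off=3): no sites
  HnxX AGCC/1: at [36] ⇒ [37]
  TgoI AGCG/3: at [3, 14] ⇒ [6, 17]
  BxoVI GGTTCGT/3: at [21, 29, 42, 54] ⇒ [24, 32, 45, 57]
  GruVI (AGGGC, off=2): no sites

All cut coordinates (distinct, sorted): [6, 17, 24, 32, 37, 45, 57]

Fragment lengths:
  [0,6): 6 bp
  [6,17): 11 bp
  [17,24): 7 bp
  [24,32): 8 bp
  [32,37): 5 bp
  [37,45): 8 bp
  [45,57): 12 bp
  [57,73): 16 bp

[5,6,7,8,8,11,12,16]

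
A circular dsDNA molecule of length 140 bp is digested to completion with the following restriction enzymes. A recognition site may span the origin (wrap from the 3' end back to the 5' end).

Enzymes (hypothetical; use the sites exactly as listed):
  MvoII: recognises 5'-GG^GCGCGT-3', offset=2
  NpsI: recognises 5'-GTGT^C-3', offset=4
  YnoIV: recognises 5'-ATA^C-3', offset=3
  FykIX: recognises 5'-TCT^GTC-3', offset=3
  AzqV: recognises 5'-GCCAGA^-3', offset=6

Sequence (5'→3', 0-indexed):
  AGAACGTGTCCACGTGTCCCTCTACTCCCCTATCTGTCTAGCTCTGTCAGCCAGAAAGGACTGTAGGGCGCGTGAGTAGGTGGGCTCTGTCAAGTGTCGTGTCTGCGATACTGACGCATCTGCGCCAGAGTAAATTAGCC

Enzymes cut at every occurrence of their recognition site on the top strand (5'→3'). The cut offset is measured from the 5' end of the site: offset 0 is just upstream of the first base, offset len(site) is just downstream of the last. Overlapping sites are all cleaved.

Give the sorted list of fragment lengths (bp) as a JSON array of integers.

[5,6,8,8,9,10,10,12,14,18,19,21]

Scan for sites:
  MvoII GGGCGCGT/2: at [65] ⇒ [67]
  NpsI GTGTC/4: at [5, 13, 93, 98] ⇒ [9, 17, 97, 102]
  YnoIV ATAC/3: at [107] ⇒ [110]
  FykIX TCTGTC/3: at [32, 42, 85] ⇒ [35, 45, 88]
  AzqV GCCAGA/6: at [49, 123, 137] ⇒ [3, 55, 129]

Pooled cuts: [3, 9, 17, 35, 45, 55, 67, 88, 97, 102, 110, 129]

Fragment lengths:
  3→9: 6 bp
  9→17: 8 bp
  17→35: 18 bp
  35→45: 10 bp
  45→55: 10 bp
  55→67: 12 bp
  67→88: 21 bp
  88→97: 9 bp
  97→102: 5 bp
  102→110: 8 bp
  110→129: 19 bp
  129→3 (wrap): 140-129+3 = 14 bp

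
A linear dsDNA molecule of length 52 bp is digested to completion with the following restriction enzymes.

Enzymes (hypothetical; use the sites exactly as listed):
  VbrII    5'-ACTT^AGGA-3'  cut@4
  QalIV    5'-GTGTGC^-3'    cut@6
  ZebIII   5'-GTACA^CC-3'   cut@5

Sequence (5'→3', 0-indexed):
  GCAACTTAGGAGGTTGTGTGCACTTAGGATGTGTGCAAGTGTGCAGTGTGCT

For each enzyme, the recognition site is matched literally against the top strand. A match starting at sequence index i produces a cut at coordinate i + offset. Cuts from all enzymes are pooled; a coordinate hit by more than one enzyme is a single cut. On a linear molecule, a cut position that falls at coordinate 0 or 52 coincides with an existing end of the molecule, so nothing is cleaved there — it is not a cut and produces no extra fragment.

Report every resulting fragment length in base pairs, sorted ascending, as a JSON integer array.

Per-enzyme occurrences:
  VbrII (ACTTAGGA, off=4): starts [3, 21] → cuts [7, 25]
  QalIV (GTGTGC, off=6): starts [15, 30, 38, 45] → cuts [21, 36, 44, 51]
  ZebIII (GTACACC, off=5): no sites

All cut coordinates (distinct, sorted): [7, 21, 25, 36, 44, 51]

Fragment lengths:
  [0,7): 7 bp
  [7,21): 14 bp
  [21,25): 4 bp
  [25,36): 11 bp
  [36,44): 8 bp
  [44,51): 7 bp
  [51,52): 1 bp

[1,4,7,7,8,11,14]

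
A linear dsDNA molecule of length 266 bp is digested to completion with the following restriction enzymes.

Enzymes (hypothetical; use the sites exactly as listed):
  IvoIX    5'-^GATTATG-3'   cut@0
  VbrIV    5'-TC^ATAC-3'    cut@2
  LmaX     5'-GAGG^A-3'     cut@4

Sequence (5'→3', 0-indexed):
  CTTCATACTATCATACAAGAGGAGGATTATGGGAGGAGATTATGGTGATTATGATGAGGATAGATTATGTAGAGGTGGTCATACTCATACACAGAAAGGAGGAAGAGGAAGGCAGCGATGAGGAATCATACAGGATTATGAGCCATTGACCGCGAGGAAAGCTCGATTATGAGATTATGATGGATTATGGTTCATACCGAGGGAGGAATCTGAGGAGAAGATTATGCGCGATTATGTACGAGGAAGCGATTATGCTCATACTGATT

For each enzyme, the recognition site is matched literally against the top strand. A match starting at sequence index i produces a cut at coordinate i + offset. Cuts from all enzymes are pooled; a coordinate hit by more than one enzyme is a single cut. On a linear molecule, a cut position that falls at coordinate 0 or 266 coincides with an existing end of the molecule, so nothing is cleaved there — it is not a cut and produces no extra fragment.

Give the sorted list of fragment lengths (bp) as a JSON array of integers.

Site scan:
  IvoIX (GATTATG, off=0): starts [24, 37, 46, 62, 133, 164, 172, 182, 219, 229, 247] → cuts [24, 37, 46, 62, 133, 164, 172, 182, 219, 229, 247]
  VbrIV (TCATAC, off=2): starts [2, 10, 78, 84, 125, 191, 255] → cuts [4, 12, 80, 86, 127, 193, 257]
  LmaX (GAGGA, off=4): starts [18, 21, 32, 55, 98, 104, 119, 153, 202, 211, 239] → cuts [22, 25, 36, 59, 102, 108, 123, 157, 206, 215, 243]

Pooled cuts: [4, 12, 22, 24, 25, 36, 37, 46, 59, 62, 80, 86, 102, 108, 123, 127, 133, 157, 164, 172, 182, 193, 206, 215, 219, 229, 243, 247, 257]

Fragment lengths:
  [0,4): 4 bp
  [4,12): 8 bp
  [12,22): 10 bp
  [22,24): 2 bp
  [24,25): 1 bp
  [25,36): 11 bp
  [36,37): 1 bp
  [37,46): 9 bp
  [46,59): 13 bp
  [59,62): 3 bp
  [62,80): 18 bp
  [80,86): 6 bp
  [86,102): 16 bp
  [102,108): 6 bp
  [108,123): 15 bp
  [123,127): 4 bp
  [127,133): 6 bp
  [133,157): 24 bp
  [157,164): 7 bp
  [164,172): 8 bp
  [172,182): 10 bp
  [182,193): 11 bp
  [193,206): 13 bp
  [206,215): 9 bp
  [215,219): 4 bp
  [219,229): 10 bp
  [229,243): 14 bp
  [243,247): 4 bp
  [247,257): 10 bp
  [257,266): 9 bp

[1,1,2,3,4,4,4,4,6,6,6,7,8,8,9,9,9,10,10,10,10,11,11,13,13,14,15,16,18,24]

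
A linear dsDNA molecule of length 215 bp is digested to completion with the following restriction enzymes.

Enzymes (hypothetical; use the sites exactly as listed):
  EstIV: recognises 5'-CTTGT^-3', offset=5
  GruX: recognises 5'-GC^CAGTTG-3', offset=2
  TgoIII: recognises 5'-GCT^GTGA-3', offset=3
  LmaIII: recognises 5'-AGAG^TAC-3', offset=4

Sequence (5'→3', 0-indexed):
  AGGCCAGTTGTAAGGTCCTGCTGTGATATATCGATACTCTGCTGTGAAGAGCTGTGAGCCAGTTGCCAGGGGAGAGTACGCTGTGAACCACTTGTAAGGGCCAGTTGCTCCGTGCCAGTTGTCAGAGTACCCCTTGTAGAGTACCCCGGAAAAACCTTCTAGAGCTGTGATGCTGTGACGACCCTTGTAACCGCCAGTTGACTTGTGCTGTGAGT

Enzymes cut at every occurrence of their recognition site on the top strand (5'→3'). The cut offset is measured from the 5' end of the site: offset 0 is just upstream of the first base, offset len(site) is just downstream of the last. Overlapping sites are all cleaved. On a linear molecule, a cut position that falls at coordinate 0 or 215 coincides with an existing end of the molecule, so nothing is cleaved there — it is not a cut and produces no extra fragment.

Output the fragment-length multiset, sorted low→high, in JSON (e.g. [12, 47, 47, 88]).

[3,4,4,6,6,6,6,6,8,10,10,12,12,13,14,14,17,18,21,25]

Scan for sites:
  EstIV (CTTGT, off=5): starts [90, 132, 183, 201] → cuts [95, 137, 188, 206]
  GruX (GCCAGTTG, off=2): starts [2, 57, 99, 113, 192] → cuts [4, 59, 101, 115, 194]
  TgoIII (GCTGTGA, off=3): starts [19, 40, 50, 79, 163, 171, 206] → cuts [22, 43, 53, 82, 166, 174, 209]
  LmaIII (AGAGTAC, off=4): starts [72, 123, 137] → cuts [76, 127, 141]

Pooled cuts: [4, 22, 43, 53, 59, 76, 82, 95, 101, 115, 127, 137, 141, 166, 174, 188, 194, 206, 209]

Fragment lengths:
  [0,4): 4 bp
  [4,22): 18 bp
  [22,43): 21 bp
  [43,53): 10 bp
  [53,59): 6 bp
  [59,76): 17 bp
  [76,82): 6 bp
  [82,95): 13 bp
  [95,101): 6 bp
  [101,115): 14 bp
  [115,127): 12 bp
  [127,137): 10 bp
  [137,141): 4 bp
  [141,166): 25 bp
  [166,174): 8 bp
  [174,188): 14 bp
  [188,194): 6 bp
  [194,206): 12 bp
  [206,209): 3 bp
  [209,215): 6 bp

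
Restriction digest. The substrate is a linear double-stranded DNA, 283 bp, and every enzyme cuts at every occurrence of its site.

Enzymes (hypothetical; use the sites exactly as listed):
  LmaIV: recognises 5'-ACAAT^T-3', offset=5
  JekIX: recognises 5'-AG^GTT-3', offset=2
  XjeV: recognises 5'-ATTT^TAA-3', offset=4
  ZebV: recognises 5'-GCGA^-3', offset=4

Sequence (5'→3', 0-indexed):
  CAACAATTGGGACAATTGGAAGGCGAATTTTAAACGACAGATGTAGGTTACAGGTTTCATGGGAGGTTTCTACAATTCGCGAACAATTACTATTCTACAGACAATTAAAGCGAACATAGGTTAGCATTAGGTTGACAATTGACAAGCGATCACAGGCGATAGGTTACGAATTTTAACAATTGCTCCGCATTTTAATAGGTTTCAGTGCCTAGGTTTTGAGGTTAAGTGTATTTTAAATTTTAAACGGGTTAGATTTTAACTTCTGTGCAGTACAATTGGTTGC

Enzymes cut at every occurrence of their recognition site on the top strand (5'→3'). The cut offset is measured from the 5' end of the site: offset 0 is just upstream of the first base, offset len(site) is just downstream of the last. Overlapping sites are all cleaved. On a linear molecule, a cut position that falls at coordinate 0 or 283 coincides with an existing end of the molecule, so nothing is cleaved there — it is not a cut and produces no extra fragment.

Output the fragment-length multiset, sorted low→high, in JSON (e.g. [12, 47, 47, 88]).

[3,4,5,6,6,6,7,7,7,7,7,8,8,9,9,10,10,10,11,11,11,12,12,13,14,16,16,18,20]

Per-enzyme occurrences:
  LmaIV (ACAATT, off=5): starts [2, 11, 71, 82, 100, 134, 175, 271] → cuts [7, 16, 76, 87, 105, 139, 180, 276]
  JekIX (AGGTT, off=2): starts [44, 51, 63, 117, 128, 160, 196, 210, 218] → cuts [46, 53, 65, 119, 130, 162, 198, 212, 220]
  XjeV (ATTTTAA, off=4): starts [26, 169, 188, 229, 236, 252] → cuts [30, 173, 192, 233, 240, 256]
  ZebV (GCGA, off=4): starts [22, 78, 109, 145, 155] → cuts [26, 82, 113, 149, 159]

Pooled cuts: [7, 16, 26, 30, 46, 53, 65, 76, 82, 87, 105, 113, 119, 130, 139, 149, 159, 162, 173, 180, 192, 198, 212, 220, 233, 240, 256, 276]

Fragments:
  [0,7): 7 bp
  [7,16): 9 bp
  [16,26): 10 bp
  [26,30): 4 bp
  [30,46): 16 bp
  [46,53): 7 bp
  [53,65): 12 bp
  [65,76): 11 bp
  [76,82): 6 bp
  [82,87): 5 bp
  [87,105): 18 bp
  [105,113): 8 bp
  [113,119): 6 bp
  [119,130): 11 bp
  [130,139): 9 bp
  [139,149): 10 bp
  [149,159): 10 bp
  [159,162): 3 bp
  [162,173): 11 bp
  [173,180): 7 bp
  [180,192): 12 bp
  [192,198): 6 bp
  [198,212): 14 bp
  [212,220): 8 bp
  [220,233): 13 bp
  [233,240): 7 bp
  [240,256): 16 bp
  [256,276): 20 bp
  [276,283): 7 bp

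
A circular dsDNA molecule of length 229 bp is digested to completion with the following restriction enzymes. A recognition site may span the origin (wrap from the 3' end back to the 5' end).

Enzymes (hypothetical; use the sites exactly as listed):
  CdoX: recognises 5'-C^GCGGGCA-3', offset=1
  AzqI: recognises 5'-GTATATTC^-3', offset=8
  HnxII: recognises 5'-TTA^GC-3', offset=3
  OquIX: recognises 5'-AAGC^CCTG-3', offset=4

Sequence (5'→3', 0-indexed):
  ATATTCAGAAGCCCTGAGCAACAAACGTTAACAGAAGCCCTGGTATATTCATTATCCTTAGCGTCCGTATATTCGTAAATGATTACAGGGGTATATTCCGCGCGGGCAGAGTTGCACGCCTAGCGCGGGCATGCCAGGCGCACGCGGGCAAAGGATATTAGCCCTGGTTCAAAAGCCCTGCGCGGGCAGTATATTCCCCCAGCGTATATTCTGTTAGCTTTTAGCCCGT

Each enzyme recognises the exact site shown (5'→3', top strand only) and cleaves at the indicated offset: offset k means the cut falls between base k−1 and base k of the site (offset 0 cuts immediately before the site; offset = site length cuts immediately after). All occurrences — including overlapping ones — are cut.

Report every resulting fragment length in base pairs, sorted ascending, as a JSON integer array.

[3,5,5,6,7,10,12,12,14,15,15,16,17,19,23,24,26]

Scan for sites:
  CdoX CGCGGGCA/1: at [100, 123, 142, 180] ⇒ [101, 124, 143, 181]
  AzqI GTATATTC/8: at [42, 66, 90, 188, 203, 227] ⇒ [6, 50, 74, 98, 196, 211]
  HnxII TTAGC/3: at [57, 157, 213, 220] ⇒ [60, 160, 216, 223]
  OquIX AAGCCCTG/4: at [8, 34, 172] ⇒ [12, 38, 176]

Pooled cuts: [6, 12, 38, 50, 60, 74, 98, 101, 124, 143, 160, 176, 181, 196, 211, 216, 223]

Fragment lengths:
  6→12: 6 bp
  12→38: 26 bp
  38→50: 12 bp
  50→60: 10 bp
  60→74: 14 bp
  74→98: 24 bp
  98→101: 3 bp
  101→124: 23 bp
  124→143: 19 bp
  143→160: 17 bp
  160→176: 16 bp
  176→181: 5 bp
  181→196: 15 bp
  196→211: 15 bp
  211→216: 5 bp
  216→223: 7 bp
  223→6 (wrap): 229-223+6 = 12 bp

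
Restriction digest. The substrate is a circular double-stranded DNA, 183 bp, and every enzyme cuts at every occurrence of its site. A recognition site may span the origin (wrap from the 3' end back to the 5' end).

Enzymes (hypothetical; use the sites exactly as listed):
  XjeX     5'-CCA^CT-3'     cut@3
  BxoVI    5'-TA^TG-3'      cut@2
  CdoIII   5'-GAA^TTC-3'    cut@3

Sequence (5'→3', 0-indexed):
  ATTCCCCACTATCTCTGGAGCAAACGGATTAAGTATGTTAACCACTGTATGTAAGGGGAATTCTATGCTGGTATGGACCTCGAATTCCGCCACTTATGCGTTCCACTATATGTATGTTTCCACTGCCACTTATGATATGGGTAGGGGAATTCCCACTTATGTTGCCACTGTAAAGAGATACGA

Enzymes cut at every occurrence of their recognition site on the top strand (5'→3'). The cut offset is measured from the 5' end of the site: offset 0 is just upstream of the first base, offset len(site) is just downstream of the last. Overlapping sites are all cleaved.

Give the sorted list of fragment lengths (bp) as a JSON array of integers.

Scan for sites:
  XjeX (CCACT, off=3): starts [5, 41, 89, 102, 119, 125, 152, 164] → cuts [8, 44, 92, 105, 122, 128, 155, 167]
  BxoVI (TATG, off=2): starts [33, 47, 63, 71, 94, 108, 112, 130, 135, 157] → cuts [35, 49, 65, 73, 96, 110, 114, 132, 137, 159]
  CdoIII (GAATTC, off=3): starts [57, 81, 146, 181] → cuts [1, 60, 84, 149]

Pooled cuts: [1, 8, 35, 44, 49, 60, 65, 73, 84, 92, 96, 105, 110, 114, 122, 128, 132, 137, 149, 155, 159, 167]

Fragments:
  1→8: 7 bp
  8→35: 27 bp
  35→44: 9 bp
  44→49: 5 bp
  49→60: 11 bp
  60→65: 5 bp
  65→73: 8 bp
  73→84: 11 bp
  84→92: 8 bp
  92→96: 4 bp
  96→105: 9 bp
  105→110: 5 bp
  110→114: 4 bp
  114→122: 8 bp
  122→128: 6 bp
  128→132: 4 bp
  132→137: 5 bp
  137→149: 12 bp
  149→155: 6 bp
  155→159: 4 bp
  159→167: 8 bp
  167→1 (wrap): 183-167+1 = 17 bp

[4,4,4,4,5,5,5,5,6,6,7,8,8,8,8,9,9,11,11,12,17,27]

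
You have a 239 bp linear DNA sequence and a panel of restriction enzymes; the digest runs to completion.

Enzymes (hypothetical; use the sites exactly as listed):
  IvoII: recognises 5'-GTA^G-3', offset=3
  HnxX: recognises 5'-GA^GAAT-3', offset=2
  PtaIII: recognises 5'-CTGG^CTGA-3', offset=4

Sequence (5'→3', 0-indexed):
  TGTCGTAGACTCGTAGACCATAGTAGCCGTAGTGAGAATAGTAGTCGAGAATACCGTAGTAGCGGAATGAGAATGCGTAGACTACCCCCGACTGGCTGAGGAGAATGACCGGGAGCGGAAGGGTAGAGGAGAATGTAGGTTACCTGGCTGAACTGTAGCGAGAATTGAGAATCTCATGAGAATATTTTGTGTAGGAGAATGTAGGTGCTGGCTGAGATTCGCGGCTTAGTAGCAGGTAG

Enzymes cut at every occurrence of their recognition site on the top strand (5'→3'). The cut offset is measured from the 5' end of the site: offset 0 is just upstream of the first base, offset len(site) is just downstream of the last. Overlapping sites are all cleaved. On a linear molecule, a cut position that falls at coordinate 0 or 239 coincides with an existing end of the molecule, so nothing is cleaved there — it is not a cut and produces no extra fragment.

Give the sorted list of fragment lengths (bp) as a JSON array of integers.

[1,3,3,4,4,5,5,6,7,7,7,7,7,7,8,8,8,9,9,10,10,10,10,11,14,16,20,23]

Per-enzyme occurrences:
  IvoII (GTAG, off=3): starts [4, 12, 22, 28, 40, 55, 58, 76, 122, 134, 154, 190, 200, 228, 235] → cuts [7, 15, 25, 31, 43, 58, 61, 79, 125, 137, 157, 193, 203, 231, 238]
  HnxX (GAGAAT, off=2): starts [33, 46, 68, 100, 128, 159, 166, 177, 194] → cuts [35, 48, 70, 102, 130, 161, 168, 179, 196]
  PtaIII (CTGGCTGA, off=4): starts [91, 143, 207] → cuts [95, 147, 211]

Pooled cuts: [7, 15, 25, 31, 35, 43, 48, 58, 61, 70, 79, 95, 102, 125, 130, 137, 147, 157, 161, 168, 179, 193, 196, 203, 211, 231, 238]

Fragments:
  [0,7): 7 bp
  [7,15): 8 bp
  [15,25): 10 bp
  [25,31): 6 bp
  [31,35): 4 bp
  [35,43): 8 bp
  [43,48): 5 bp
  [48,58): 10 bp
  [58,61): 3 bp
  [61,70): 9 bp
  [70,79): 9 bp
  [79,95): 16 bp
  [95,102): 7 bp
  [102,125): 23 bp
  [125,130): 5 bp
  [130,137): 7 bp
  [137,147): 10 bp
  [147,157): 10 bp
  [157,161): 4 bp
  [161,168): 7 bp
  [168,179): 11 bp
  [179,193): 14 bp
  [193,196): 3 bp
  [196,203): 7 bp
  [203,211): 8 bp
  [211,231): 20 bp
  [231,238): 7 bp
  [238,239): 1 bp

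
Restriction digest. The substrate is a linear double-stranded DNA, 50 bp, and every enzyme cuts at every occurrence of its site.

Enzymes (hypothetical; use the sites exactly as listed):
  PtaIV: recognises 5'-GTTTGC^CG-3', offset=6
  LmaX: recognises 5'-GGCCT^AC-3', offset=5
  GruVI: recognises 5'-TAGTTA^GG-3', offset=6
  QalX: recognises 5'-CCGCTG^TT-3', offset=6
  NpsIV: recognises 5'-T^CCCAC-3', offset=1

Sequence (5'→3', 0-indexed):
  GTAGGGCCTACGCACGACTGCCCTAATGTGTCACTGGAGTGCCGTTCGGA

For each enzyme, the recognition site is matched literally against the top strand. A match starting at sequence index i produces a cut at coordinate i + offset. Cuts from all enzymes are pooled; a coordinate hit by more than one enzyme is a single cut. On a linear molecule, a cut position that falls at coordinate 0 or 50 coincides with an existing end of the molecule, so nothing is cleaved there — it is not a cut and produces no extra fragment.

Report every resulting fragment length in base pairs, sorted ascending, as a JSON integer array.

Site scan:
  PtaIV (GTTTGCCG, off=6): no sites
  LmaX GGCCTAC/5: at [4] ⇒ [9]
  GruVI (TAGTTAGG, off=6): no sites
  QalX (CCGCTGTT, off=6): no sites
  NpsIV (TCCCAC, off=1): no sites

All cut coordinates (distinct, sorted): [9]

Fragment lengths:
  [0,9): 9 bp
  [9,50): 41 bp

[9,41]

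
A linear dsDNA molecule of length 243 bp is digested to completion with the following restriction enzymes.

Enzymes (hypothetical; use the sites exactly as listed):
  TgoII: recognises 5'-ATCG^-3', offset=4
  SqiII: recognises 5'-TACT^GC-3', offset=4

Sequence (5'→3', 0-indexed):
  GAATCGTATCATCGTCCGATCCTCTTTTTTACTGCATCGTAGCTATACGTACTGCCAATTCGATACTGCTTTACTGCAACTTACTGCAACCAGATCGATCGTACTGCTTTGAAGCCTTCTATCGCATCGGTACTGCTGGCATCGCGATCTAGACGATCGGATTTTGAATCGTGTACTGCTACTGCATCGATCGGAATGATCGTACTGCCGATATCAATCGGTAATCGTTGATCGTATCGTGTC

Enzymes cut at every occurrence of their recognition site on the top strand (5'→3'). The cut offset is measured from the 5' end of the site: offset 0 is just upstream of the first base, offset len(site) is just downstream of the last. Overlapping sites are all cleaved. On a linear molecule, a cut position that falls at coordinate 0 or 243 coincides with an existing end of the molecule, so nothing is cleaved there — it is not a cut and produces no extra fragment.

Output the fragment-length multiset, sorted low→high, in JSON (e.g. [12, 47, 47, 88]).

[4,4,4,4,4,5,5,5,6,6,6,6,6,7,7,8,8,9,10,10,12,12,14,14,14,15,19,19]

Scan for sites:
  TgoII (ATCG, off=4): starts [2, 10, 35, 93, 97, 120, 125, 140, 155, 167, 185, 189, 198, 216, 223, 230, 235] → cuts [6, 14, 39, 97, 101, 124, 129, 144, 159, 171, 189, 193, 202, 220, 227, 234, 239]
  SqiII (TACTGC, off=4): starts [29, 49, 63, 71, 81, 101, 130, 173, 179, 202] → cuts [33, 53, 67, 75, 85, 105, 134, 177, 183, 206]

All cut coordinates (distinct, sorted): [6, 14, 33, 39, 53, 67, 75, 85, 97, 101, 105, 124, 129, 134, 144, 159, 171, 177, 183, 189, 193, 202, 206, 220, 227, 234, 239]

Fragments:
  [0,6): 6 bp
  [6,14): 8 bp
  [14,33): 19 bp
  [33,39): 6 bp
  [39,53): 14 bp
  [53,67): 14 bp
  [67,75): 8 bp
  [75,85): 10 bp
  [85,97): 12 bp
  [97,101): 4 bp
  [101,105): 4 bp
  [105,124): 19 bp
  [124,129): 5 bp
  [129,134): 5 bp
  [134,144): 10 bp
  [144,159): 15 bp
  [159,171): 12 bp
  [171,177): 6 bp
  [177,183): 6 bp
  [183,189): 6 bp
  [189,193): 4 bp
  [193,202): 9 bp
  [202,206): 4 bp
  [206,220): 14 bp
  [220,227): 7 bp
  [227,234): 7 bp
  [234,239): 5 bp
  [239,243): 4 bp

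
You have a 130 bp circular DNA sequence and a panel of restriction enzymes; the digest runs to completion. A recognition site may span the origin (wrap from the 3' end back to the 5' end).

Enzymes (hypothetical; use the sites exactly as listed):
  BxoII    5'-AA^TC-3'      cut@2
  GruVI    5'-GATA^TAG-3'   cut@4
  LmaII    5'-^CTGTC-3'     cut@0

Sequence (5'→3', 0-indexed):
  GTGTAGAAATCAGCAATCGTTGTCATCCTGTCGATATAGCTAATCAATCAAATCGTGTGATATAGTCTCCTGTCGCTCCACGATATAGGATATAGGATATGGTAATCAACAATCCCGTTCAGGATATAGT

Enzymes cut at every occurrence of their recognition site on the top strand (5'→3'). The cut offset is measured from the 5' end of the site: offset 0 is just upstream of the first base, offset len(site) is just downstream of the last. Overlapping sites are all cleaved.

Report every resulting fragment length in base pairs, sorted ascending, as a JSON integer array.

[4,5,7,7,7,7,7,9,10,11,13,13,14,16]

Scan for sites:
  BxoII (AATC, off=2): starts [7, 14, 41, 45, 50, 103, 110] → cuts [9, 16, 43, 47, 52, 105, 112]
  GruVI (GATATAG, off=4): starts [32, 58, 81, 88, 122] → cuts [36, 62, 85, 92, 126]
  LmaII (CTGTC, off=0): starts [27, 69] → cuts [27, 69]

All cut coordinates (distinct, sorted): [9, 16, 27, 36, 43, 47, 52, 62, 69, 85, 92, 105, 112, 126]

Fragment lengths:
  9→16: 7 bp
  16→27: 11 bp
  27→36: 9 bp
  36→43: 7 bp
  43→47: 4 bp
  47→52: 5 bp
  52→62: 10 bp
  62→69: 7 bp
  69→85: 16 bp
  85→92: 7 bp
  92→105: 13 bp
  105→112: 7 bp
  112→126: 14 bp
  126→9 (wrap): 130-126+9 = 13 bp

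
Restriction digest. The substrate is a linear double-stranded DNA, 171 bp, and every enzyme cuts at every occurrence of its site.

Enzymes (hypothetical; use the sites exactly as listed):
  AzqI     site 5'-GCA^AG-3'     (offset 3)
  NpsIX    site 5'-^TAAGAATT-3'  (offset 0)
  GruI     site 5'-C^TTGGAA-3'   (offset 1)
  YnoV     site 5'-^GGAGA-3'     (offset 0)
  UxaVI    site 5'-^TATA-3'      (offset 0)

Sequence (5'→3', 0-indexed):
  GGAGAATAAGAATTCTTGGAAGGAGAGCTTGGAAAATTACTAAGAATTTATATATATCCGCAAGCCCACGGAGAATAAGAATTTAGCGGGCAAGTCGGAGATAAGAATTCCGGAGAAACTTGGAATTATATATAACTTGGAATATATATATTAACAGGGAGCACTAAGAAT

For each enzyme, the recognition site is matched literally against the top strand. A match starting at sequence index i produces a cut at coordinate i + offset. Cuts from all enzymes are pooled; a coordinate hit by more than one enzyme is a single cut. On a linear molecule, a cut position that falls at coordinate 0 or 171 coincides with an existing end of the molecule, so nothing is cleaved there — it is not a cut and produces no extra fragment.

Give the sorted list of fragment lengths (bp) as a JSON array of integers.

[2,2,2,2,2,2,4,5,6,6,6,6,6,7,7,7,8,8,9,10,10,12,17,25]

Scan for sites:
  AzqI GCAAG/3: at [59, 89] ⇒ [62, 92]
  NpsIX TAAGAATT/0: at [6, 40, 75, 101] ⇒ [6, 40, 75, 101]
  GruI CTTGGAA/1: at [14, 27, 118, 135] ⇒ [15, 28, 119, 136]
  YnoV GGAGA/0: at [0, 21, 69, 96, 111] ⇒ [21, 69, 96, 111] (position 0 is a terminus of the linear molecule — no cut)
  UxaVI TATA/0: at [48, 50, 52, 126, 128, 130, 142, 144, 146] ⇒ [48, 50, 52, 126, 128, 130, 142, 144, 146]

Pooled cuts: [6, 15, 21, 28, 40, 48, 50, 52, 62, 69, 75, 92, 96, 101, 111, 119, 126, 128, 130, 136, 142, 144, 146]

Fragment lengths:
  [0,6): 6 bp
  [6,15): 9 bp
  [15,21): 6 bp
  [21,28): 7 bp
  [28,40): 12 bp
  [40,48): 8 bp
  [48,50): 2 bp
  [50,52): 2 bp
  [52,62): 10 bp
  [62,69): 7 bp
  [69,75): 6 bp
  [75,92): 17 bp
  [92,96): 4 bp
  [96,101): 5 bp
  [101,111): 10 bp
  [111,119): 8 bp
  [119,126): 7 bp
  [126,128): 2 bp
  [128,130): 2 bp
  [130,136): 6 bp
  [136,142): 6 bp
  [142,144): 2 bp
  [144,146): 2 bp
  [146,171): 25 bp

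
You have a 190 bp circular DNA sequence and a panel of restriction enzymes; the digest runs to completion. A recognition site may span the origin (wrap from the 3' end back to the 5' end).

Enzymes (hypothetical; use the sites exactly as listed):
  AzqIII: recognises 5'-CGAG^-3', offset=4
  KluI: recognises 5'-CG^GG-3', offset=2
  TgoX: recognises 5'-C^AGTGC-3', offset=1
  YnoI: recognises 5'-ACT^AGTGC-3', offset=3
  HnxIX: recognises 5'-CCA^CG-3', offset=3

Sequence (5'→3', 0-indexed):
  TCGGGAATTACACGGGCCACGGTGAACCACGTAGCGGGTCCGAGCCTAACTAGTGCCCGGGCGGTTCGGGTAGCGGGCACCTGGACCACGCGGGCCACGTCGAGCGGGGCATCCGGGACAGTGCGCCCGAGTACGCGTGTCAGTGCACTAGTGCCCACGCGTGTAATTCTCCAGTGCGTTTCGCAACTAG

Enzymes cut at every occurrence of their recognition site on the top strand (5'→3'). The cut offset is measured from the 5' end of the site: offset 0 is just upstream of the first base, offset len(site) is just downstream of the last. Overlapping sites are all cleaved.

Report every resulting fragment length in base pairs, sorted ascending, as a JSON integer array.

Per-enzyme occurrences:
  AzqIII (CGAG, off=4): starts [40, 100, 127] → cuts [44, 104, 131]
  KluI (CGGG, off=2): starts [1, 12, 34, 57, 66, 73, 90, 104, 113] → cuts [3, 14, 36, 59, 68, 75, 92, 106, 115]
  TgoX (CAGTGC, off=1): starts [118, 140, 171] → cuts [119, 141, 172]
  YnoI (ACTAGTGC, off=3): starts [48, 146] → cuts [51, 149]
  HnxIX (CCACG, off=3): starts [16, 26, 85, 94, 154] → cuts [19, 29, 88, 97, 157]

All cut coordinates (distinct, sorted): [3, 14, 19, 29, 36, 44, 51, 59, 68, 75, 88, 92, 97, 104, 106, 115, 119, 131, 141, 149, 157, 172]

Fragment lengths:
  3→14: 11 bp
  14→19: 5 bp
  19→29: 10 bp
  29→36: 7 bp
  36→44: 8 bp
  44→51: 7 bp
  51→59: 8 bp
  59→68: 9 bp
  68→75: 7 bp
  75→88: 13 bp
  88→92: 4 bp
  92→97: 5 bp
  97→104: 7 bp
  104→106: 2 bp
  106→115: 9 bp
  115→119: 4 bp
  119→131: 12 bp
  131→141: 10 bp
  141→149: 8 bp
  149→157: 8 bp
  157→172: 15 bp
  172→3 (wrap): 190-172+3 = 21 bp

[2,4,4,5,5,7,7,7,7,8,8,8,8,9,9,10,10,11,12,13,15,21]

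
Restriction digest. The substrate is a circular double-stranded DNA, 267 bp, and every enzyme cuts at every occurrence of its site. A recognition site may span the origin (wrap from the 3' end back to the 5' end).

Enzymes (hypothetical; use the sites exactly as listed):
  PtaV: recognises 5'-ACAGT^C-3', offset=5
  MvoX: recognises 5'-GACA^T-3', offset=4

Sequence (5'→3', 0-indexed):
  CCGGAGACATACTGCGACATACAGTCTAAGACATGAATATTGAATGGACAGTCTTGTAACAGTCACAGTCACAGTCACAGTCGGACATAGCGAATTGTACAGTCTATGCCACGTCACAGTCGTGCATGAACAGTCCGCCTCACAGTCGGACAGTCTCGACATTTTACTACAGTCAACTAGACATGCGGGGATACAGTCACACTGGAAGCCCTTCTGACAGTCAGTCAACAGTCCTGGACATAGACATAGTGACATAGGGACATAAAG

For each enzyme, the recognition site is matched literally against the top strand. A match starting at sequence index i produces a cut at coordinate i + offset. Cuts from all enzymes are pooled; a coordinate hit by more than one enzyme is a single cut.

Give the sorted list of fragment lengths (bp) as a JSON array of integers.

Per-enzyme occurrences:
  PtaV (ACAGTC, off=5): starts [20, 47, 58, 64, 70, 76, 98, 115, 129, 141, 149, 168, 192, 216, 227] → cuts [25, 52, 63, 69, 75, 81, 103, 120, 134, 146, 154, 173, 197, 221, 232]
  MvoX (GACAT, off=4): starts [5, 15, 29, 83, 157, 179, 236, 242, 250, 258] → cuts [9, 19, 33, 87, 161, 183, 240, 246, 254, 262]

All cut coordinates (distinct, sorted): [9, 19, 25, 33, 52, 63, 69, 75, 81, 87, 103, 120, 134, 146, 154, 161, 173, 183, 197, 221, 232, 240, 246, 254, 262]

Fragments:
  9→19: 10 bp
  19→25: 6 bp
  25→33: 8 bp
  33→52: 19 bp
  52→63: 11 bp
  63→69: 6 bp
  69→75: 6 bp
  75→81: 6 bp
  81→87: 6 bp
  87→103: 16 bp
  103→120: 17 bp
  120→134: 14 bp
  134→146: 12 bp
  146→154: 8 bp
  154→161: 7 bp
  161→173: 12 bp
  173→183: 10 bp
  183→197: 14 bp
  197→221: 24 bp
  221→232: 11 bp
  232→240: 8 bp
  240→246: 6 bp
  246→254: 8 bp
  254→262: 8 bp
  262→9 (wrap): 267-262+9 = 14 bp

[6,6,6,6,6,6,7,8,8,8,8,8,10,10,11,11,12,12,14,14,14,16,17,19,24]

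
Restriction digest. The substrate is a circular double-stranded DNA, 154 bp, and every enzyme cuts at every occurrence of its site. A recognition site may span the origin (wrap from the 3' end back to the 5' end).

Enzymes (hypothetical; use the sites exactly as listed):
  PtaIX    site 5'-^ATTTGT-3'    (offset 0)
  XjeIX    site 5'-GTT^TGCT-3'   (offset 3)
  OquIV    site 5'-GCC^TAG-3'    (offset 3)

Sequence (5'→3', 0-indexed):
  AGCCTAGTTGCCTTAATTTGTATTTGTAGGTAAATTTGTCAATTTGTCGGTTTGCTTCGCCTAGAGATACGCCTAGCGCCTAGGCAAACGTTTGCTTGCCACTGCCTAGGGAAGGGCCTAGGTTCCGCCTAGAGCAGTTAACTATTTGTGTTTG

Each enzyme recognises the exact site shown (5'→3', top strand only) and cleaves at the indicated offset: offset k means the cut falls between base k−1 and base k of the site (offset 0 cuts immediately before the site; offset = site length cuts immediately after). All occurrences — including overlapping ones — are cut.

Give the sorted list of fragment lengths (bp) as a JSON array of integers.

Per-enzyme occurrences:
  PtaIX (ATTTGT, off=0): starts [15, 21, 33, 41, 143] → cuts [15, 21, 33, 41, 143]
  XjeIX (GTTTGCT, off=3): starts [49, 89] → cuts [52, 92]
  OquIV (GCCTAG, off=3): starts [1, 58, 70, 77, 103, 115, 126] → cuts [4, 61, 73, 80, 106, 118, 129]

Pooled cuts: [4, 15, 21, 33, 41, 52, 61, 73, 80, 92, 106, 118, 129, 143]

Fragment lengths:
  4→15: 11 bp
  15→21: 6 bp
  21→33: 12 bp
  33→41: 8 bp
  41→52: 11 bp
  52→61: 9 bp
  61→73: 12 bp
  73→80: 7 bp
  80→92: 12 bp
  92→106: 14 bp
  106→118: 12 bp
  118→129: 11 bp
  129→143: 14 bp
  143→4 (wrap): 154-143+4 = 15 bp

[6,7,8,9,11,11,11,12,12,12,12,14,14,15]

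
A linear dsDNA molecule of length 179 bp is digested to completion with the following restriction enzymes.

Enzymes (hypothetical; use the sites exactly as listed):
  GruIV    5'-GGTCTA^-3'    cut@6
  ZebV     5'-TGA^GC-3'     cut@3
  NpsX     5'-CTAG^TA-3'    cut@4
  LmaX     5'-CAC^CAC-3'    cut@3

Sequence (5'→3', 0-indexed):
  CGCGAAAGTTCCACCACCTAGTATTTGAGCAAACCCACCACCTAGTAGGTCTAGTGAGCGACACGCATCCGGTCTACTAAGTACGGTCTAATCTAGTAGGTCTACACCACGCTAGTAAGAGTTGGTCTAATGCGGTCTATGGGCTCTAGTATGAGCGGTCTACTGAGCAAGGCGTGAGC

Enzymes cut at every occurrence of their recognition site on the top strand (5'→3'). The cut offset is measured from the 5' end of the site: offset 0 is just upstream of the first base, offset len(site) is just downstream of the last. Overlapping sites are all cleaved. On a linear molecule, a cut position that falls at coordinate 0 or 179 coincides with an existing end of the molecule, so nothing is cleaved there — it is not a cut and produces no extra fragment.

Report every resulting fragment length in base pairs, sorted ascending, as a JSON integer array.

[2,3,4,4,5,6,7,7,7,8,8,8,8,10,10,10,11,14,14,14,19]

Site scan:
  GruIV (GGTCTA, off=6): starts [47, 70, 84, 98, 123, 133, 156] → cuts [53, 76, 90, 104, 129, 139, 162]
  ZebV (TGAGC, off=3): starts [25, 54, 151, 163, 174] → cuts [28, 57, 154, 166, 177]
  NpsX (CTAGTA, off=4): starts [17, 41, 92, 111, 145] → cuts [21, 45, 96, 115, 149]
  LmaX (CACCAC, off=3): starts [11, 35, 104] → cuts [14, 38, 107]

Pooled cuts: [14, 21, 28, 38, 45, 53, 57, 76, 90, 96, 104, 107, 115, 129, 139, 149, 154, 162, 166, 177]

Fragment lengths:
  [0,14): 14 bp
  [14,21): 7 bp
  [21,28): 7 bp
  [28,38): 10 bp
  [38,45): 7 bp
  [45,53): 8 bp
  [53,57): 4 bp
  [57,76): 19 bp
  [76,90): 14 bp
  [90,96): 6 bp
  [96,104): 8 bp
  [104,107): 3 bp
  [107,115): 8 bp
  [115,129): 14 bp
  [129,139): 10 bp
  [139,149): 10 bp
  [149,154): 5 bp
  [154,162): 8 bp
  [162,166): 4 bp
  [166,177): 11 bp
  [177,179): 2 bp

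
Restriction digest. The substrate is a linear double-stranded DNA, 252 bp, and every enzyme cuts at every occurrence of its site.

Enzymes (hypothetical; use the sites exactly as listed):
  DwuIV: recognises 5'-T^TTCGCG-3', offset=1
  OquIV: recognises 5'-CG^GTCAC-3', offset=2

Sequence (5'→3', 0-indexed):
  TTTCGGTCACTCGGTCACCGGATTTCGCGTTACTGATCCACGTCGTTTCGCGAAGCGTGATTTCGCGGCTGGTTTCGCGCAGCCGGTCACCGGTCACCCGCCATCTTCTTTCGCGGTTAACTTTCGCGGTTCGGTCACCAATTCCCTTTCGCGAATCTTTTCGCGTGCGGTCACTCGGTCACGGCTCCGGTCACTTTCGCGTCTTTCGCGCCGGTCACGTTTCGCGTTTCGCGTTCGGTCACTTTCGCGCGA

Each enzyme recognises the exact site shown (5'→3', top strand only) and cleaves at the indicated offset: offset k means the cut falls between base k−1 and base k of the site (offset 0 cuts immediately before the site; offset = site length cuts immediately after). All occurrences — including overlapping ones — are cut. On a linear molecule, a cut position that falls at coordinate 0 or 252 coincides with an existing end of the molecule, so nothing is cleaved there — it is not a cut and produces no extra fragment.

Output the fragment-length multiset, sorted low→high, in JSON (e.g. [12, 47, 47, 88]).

Per-enzyme occurrences:
  DwuIV TTTCGCG/1: at [22, 45, 60, 72, 108, 121, 146, 158, 194, 203, 219, 226, 242] ⇒ [23, 46, 61, 73, 109, 122, 147, 159, 195, 204, 220, 227, 243]
  OquIV CGGTCAC/2: at [3, 11, 83, 90, 131, 167, 175, 187, 211, 235] ⇒ [5, 13, 85, 92, 133, 169, 177, 189, 213, 237]

All cut coordinates (distinct, sorted): [5, 13, 23, 46, 61, 73, 85, 92, 109, 122, 133, 147, 159, 169, 177, 189, 195, 204, 213, 220, 227, 237, 243]

Fragments:
  [0,5): 5 bp
  [5,13): 8 bp
  [13,23): 10 bp
  [23,46): 23 bp
  [46,61): 15 bp
  [61,73): 12 bp
  [73,85): 12 bp
  [85,92): 7 bp
  [92,109): 17 bp
  [109,122): 13 bp
  [122,133): 11 bp
  [133,147): 14 bp
  [147,159): 12 bp
  [159,169): 10 bp
  [169,177): 8 bp
  [177,189): 12 bp
  [189,195): 6 bp
  [195,204): 9 bp
  [204,213): 9 bp
  [213,220): 7 bp
  [220,227): 7 bp
  [227,237): 10 bp
  [237,243): 6 bp
  [243,252): 9 bp

[5,6,6,7,7,7,8,8,9,9,9,10,10,10,11,12,12,12,12,13,14,15,17,23]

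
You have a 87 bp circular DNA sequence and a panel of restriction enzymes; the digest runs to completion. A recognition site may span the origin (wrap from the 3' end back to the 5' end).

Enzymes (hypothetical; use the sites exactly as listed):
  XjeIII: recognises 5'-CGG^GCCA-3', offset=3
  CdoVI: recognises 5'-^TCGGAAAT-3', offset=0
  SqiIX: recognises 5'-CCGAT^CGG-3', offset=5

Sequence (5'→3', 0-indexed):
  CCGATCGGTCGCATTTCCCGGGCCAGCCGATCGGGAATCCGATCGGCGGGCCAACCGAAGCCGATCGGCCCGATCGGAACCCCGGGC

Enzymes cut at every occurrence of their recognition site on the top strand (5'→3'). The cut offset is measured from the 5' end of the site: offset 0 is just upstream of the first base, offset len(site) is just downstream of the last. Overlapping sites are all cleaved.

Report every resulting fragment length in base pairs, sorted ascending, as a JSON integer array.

Site scan:
  XjeIII (CGGGCCA, off=3): starts [18, 46] → cuts [21, 49]
  CdoVI (TCGGAAAT, off=0): no sites
  SqiIX (CCGATCGG, off=5): starts [0, 26, 38, 60, 69] → cuts [5, 31, 43, 65, 74]

Pooled cuts: [5, 21, 31, 43, 49, 65, 74]

Fragment lengths:
  5→21: 16 bp
  21→31: 10 bp
  31→43: 12 bp
  43→49: 6 bp
  49→65: 16 bp
  65→74: 9 bp
  74→5 (wrap): 87-74+5 = 18 bp

[6,9,10,12,16,16,18]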